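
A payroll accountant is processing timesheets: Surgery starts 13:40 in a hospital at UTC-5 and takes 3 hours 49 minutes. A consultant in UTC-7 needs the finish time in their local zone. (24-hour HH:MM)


Start: 13:40 in UTC-5
Step 1 - add duration:
  minutes: 40 + 49 = 89 (carry 1h)
  hours: 13 + 3 + 1 = 17
  end in UTC-5: 17:29
Step 2 - convert UTC-5 -> UTC-7:
  offset difference: -7 - (-5) = -2 hours
  17 + (-2) = 15 -> mod 24 = 15
Result: 15:29 in UTC-7

15:29


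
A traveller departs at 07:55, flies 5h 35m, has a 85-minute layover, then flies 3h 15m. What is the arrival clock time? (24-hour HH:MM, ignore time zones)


Depart: 07:55
Leg 1: +335 min -> 13:30
Layover: +85 min -> 14:55
Leg 2: +195 min -> 18:10
Total travel: 615 minutes = 10h 15m
Arrival: 18:10

18:10


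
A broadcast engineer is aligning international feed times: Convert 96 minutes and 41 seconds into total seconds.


Minutes: 96
Seconds: 41
Convert minutes to seconds: 96 x 60 = 5760
Add remaining seconds: 5760 + 41 = 5801

5801


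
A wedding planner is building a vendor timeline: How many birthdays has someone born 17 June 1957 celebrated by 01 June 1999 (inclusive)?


Birth: 1957-06-17
Reference: 1999-06-01
Year difference: 1999 - 1957 = 42
Has birthday (06-17) occurred by 06-01? No
Birthday not yet reached this year -> subtract 1
Age in full years: 41

41


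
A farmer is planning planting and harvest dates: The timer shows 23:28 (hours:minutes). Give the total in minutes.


Hours: 23
Minutes: 28
Convert hours to minutes: 23 x 60 = 1380
Add remaining minutes: 1380 + 28 = 1408

1408


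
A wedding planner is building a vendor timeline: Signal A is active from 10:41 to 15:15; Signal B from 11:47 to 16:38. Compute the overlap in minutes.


Interval A: [641, 915] minutes from midnight
Interval B: [707, 998] minutes from midnight
Overlap start = max(641, 707) = 707
Overlap end = min(915, 998) = 915
Overlap = 915 - 707 = 208 minutes

208


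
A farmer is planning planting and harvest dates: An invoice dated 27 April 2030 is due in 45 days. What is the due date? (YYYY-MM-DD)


Start: 2030-04-27
Adding 45 days
Days remaining in April: 3
After April: 42 days still to add
May 2030: 31 days, 11 remaining
June 2030 has 30 days, need 11
Result: 2030-06-11

2030-06-11


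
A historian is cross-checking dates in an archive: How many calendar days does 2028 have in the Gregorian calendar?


Year: 2028
Check leap year rules:
Divisible by 4? Yes
Divisible by 100? No
2028 is a leap year
Days: 366

366


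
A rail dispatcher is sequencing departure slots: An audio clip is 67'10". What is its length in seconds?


Minutes: 67
Seconds: 10
Convert minutes to seconds: 67 x 60 = 4020
Add remaining seconds: 4020 + 10 = 4030

4030


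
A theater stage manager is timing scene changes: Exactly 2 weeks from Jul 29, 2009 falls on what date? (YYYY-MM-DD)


Start: 2009-07-29
Weeks to add: 2
Convert to days: 2 x 7 = 14 days
Add 14 days to 2009-07-29
Result: 2009-08-12

2009-08-12


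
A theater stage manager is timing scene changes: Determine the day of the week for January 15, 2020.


Date: 2020-01-15
January 1, 2020 is a Wednesday
Day of year: 15
Offset from Jan 1: 14 days
14 mod 7 = 0
Result: Wednesday

Wednesday


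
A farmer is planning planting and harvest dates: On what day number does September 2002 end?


Month: September
Year: 2002
September is a 30-day month
Total: 30 days

30


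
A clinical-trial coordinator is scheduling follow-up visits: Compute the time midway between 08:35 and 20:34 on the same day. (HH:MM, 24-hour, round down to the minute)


Start time: 08:35 = 515 minutes from midnight
End time: 20:34 = 1234 minutes from midnight
Sum: 515 + 1234 = 1749
Midpoint: 1749 / 2 = 874 minutes
Convert: 874 / 60 = 14 hours, 34 minutes
Result: 14:34

14:34


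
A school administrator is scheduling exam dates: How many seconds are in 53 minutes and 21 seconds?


Minutes: 53
Extra seconds: 21
Seconds per minute: 60
Minutes to seconds: 53 x 60 = 3180
Total: 3180 + 21 = 3201

3201


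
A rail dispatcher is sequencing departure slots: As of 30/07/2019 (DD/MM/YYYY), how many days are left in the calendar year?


Start: July 30, 2019
End: December 31, 2019
Days left in July: 1
August: 31
September: 30
October: 31
November: 30
... plus remaining months
Sum of remaining months: 153
Total: 1 + 153 = 154

154


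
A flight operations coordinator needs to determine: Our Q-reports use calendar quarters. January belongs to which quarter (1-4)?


Month: January (month 1)
Q1: January-March (months 1-3)
Q2: April-June (months 4-6)
Q3: July-September (months 7-9)
Q4: October-December (months 10-12)
Month 1 falls in Q1

1


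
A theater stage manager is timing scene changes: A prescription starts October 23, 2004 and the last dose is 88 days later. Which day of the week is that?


Start: 2004-10-23 (Saturday)
Step 1 - find target date: add 88 days
  2004-10-23 + 88 days = 2005-01-19
Step 2 - day of week:
  88 mod 7 = 4
  Saturday + 4 days -> Wednesday
Result: Wednesday (2005-01-19)

Wednesday


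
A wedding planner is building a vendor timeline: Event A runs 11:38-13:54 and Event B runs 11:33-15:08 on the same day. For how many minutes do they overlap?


Interval A: [698, 834] minutes from midnight
Interval B: [693, 908] minutes from midnight
Overlap start = max(698, 693) = 698
Overlap end = min(834, 908) = 834
Overlap = 834 - 698 = 136 minutes

136


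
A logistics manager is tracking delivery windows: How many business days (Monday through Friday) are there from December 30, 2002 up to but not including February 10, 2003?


Start: 2002-12-30 (Monday)
End (exclusive): 2003-02-10 (Monday)
Total calendar days: 42
Full weeks: 42 // 7 = 6 -> 30 weekdays
Remaining 0 days starting on Monday:
Total business days: 30 + 0 = 30

30


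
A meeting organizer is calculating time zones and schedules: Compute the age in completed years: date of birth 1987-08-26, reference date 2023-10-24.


Birth: 1987-08-26
Reference: 2023-10-24
Year difference: 2023 - 1987 = 36
Has birthday (08-26) occurred by 10-24? Yes
Age in full years: 36

36


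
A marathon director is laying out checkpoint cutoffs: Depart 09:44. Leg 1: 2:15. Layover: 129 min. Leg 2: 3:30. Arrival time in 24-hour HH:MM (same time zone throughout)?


Depart: 09:44
Leg 1: +135 min -> 11:59
Layover: +129 min -> 14:08
Leg 2: +210 min -> 17:38
Total travel: 474 minutes = 7h 54m
Arrival: 17:38

17:38


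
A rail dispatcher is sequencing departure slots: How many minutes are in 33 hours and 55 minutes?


Hours: 33
Minutes: 55
Convert hours to minutes: 33 x 60 = 1980
Add remaining minutes: 1980 + 55 = 2035

2035


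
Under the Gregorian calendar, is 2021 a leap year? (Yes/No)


Year: 2021
Divisible by 4? 2021 / 4 = 505.25 -> No
Not divisible by 4, so NOT a leap year

No


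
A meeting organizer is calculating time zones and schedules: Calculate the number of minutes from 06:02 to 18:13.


Start time: 06:02 = 362 minutes from midnight
End time: 18:13 = 1093 minutes from midnight
Difference: 1093 - 362 = 731 minutes
That is 12 hours and 11 minutes

731


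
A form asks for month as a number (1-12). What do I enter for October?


Calendar month order:
9. September
10. October <--
11. November
October is month number 10

10


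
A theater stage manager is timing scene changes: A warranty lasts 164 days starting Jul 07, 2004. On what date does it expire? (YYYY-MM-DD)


Start: 2004-07-07
Adding 164 days
Days remaining in July: 24
After July: 140 days still to add
August 2004: 31 days, 109 remaining
September 2004: 30 days, 79 remaining
October 2004: 31 days, 48 remaining
November 2004: 30 days, 18 remaining
Result: 2004-12-18

2004-12-18


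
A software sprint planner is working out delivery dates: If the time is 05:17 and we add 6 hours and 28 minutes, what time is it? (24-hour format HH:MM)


Start time: 05:17
Adding: 6 hours 28 minutes
Minutes: 17 + 28 = 45
Hours: 5 + 6 + 0 = 11
Result: 11:45

11:45


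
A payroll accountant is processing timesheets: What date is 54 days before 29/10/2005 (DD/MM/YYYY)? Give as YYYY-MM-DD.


Start: 2005-10-29
Subtracting 54 days
Days already passed in October: 29
After going back through October: 25 more days to subtract
September 2005 has 30 days, need 25
Result: 2005-09-05

2005-09-05


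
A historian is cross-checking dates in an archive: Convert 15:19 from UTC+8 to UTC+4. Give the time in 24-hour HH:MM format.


Local time: 15:19 at UTC+8 (offset 8h)
Target zone: UTC+4 (offset 4h)
Difference: 4 - (8) = -4 hours
Calculation: 15 + (-4) = 11
Result: 11:19

11:19


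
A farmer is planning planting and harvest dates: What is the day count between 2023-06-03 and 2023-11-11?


Start date: 2023-06-03
End date: 2023-11-11
Jun 2023: +28 days
Jul 2023: +31 days
Aug 2023: +31 days
... (3 more months)
Total: 161 days

161


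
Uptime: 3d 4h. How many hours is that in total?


Days: 3
Extra hours: 4
Hours per day: 24
Days to hours: 3 x 24 = 72
Total: 72 + 4 = 76

76


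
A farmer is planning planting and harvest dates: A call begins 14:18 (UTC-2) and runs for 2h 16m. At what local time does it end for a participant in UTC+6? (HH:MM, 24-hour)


Start: 14:18 in UTC-2
Step 1 - add duration:
  minutes: 18 + 16 = 34
  hours: 14 + 2 + 0 = 16
  end in UTC-2: 16:34
Step 2 - convert UTC-2 -> UTC+6:
  offset difference: 6 - (-2) = 8 hours
  16 + (8) = 24 -> mod 24 = 0
Result: 00:34 in UTC+6

00:34


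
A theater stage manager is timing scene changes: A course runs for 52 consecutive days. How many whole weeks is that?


Total days: 52
Days per week: 7
Division: 52 / 7 = 7 remainder 3
Complete weeks: 7
Remaining days: 3

7


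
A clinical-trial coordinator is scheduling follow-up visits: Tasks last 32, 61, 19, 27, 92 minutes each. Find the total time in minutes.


Durations: 32, 61, 19, 27, 92
Running sum: 32
+ 61 = 93
+ 19 = 112
+ 27 = 139
+ 92 = 231
Total duration: 231 minutes
That is 3 hours and 51 minutes

231


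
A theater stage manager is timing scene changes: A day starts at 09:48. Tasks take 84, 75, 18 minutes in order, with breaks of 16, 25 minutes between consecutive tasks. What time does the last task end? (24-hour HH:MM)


Start: 09:48 = 588 min from midnight
  after task 1 (84 min): 11:12
  after break (16 min): 11:28
  after task 2 (75 min): 12:43
  after break (25 min): 13:08
  after task 3 (18 min): 13:26
Total elapsed: 218 minutes
End time: 13:26

13:26


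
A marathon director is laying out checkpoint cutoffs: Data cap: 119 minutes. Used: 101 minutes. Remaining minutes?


Total budget: 119 minutes
Time used: 101 minutes
Remaining: 119 - 101 = 18 minutes
Percent used: 84.9%
Percent remaining: 15.1%

18


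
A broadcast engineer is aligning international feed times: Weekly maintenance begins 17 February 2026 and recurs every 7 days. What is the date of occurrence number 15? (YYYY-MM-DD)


First occurrence: 2026-02-17 (occurrence 1)
Each occurrence is 7 days after the previous.
Occurrence 15 is 14 weeks after the first.
14 weeks = 98 days
2026-02-17 + 98 days = 2026-05-26

2026-05-26


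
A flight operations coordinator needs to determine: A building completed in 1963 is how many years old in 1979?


Birth year: 1963
Current year: 1979
Age = current year - birth year
Age = 1979 - 1963 = 16

16


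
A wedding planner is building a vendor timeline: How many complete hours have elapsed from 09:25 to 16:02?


Start: 09:25
End: 16:02
Hour difference: 16 - 9 = 7 hours
Minute difference: 2 - 25 = -23 minutes
Total minutes: 397
Complete hours: 397 / 60 = 6 (remainder 37)

6


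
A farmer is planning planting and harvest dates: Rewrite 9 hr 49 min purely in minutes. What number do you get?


Hours: 9
Extra minutes: 49
Minutes per hour: 60
Hours to minutes: 9 x 60 = 540
Total: 540 + 49 = 589

589


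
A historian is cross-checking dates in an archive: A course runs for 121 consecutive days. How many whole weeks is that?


Total days: 121
Days per week: 7
Division: 121 / 7 = 17 remainder 2
Complete weeks: 17
Remaining days: 2

17


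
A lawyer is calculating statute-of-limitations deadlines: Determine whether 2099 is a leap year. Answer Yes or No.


Year: 2099
Divisible by 4? 2099 / 4 = 524.75 -> No
Not divisible by 4, so NOT a leap year

No


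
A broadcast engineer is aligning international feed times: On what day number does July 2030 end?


Month: July
Year: 2030
July is a 31-day month
Total: 31 days

31


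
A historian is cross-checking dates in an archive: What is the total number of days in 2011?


Year: 2011
Check leap year rules:
Divisible by 4? No
2011 is not a leap year
Days: 365

365


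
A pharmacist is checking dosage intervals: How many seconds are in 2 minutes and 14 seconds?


Minutes: 2
Seconds: 14
Convert minutes to seconds: 2 x 60 = 120
Add remaining seconds: 120 + 14 = 134

134


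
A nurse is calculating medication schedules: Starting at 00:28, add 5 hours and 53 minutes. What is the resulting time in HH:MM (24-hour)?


Start time: 00:28
Adding: 5 hours 53 minutes
Minutes: 28 + 53 = 81
Minute overflow: 81 >= 60, so carry 1 hour, minutes = 21
Hours: 0 + 5 + 1 = 6
Result: 06:21

06:21


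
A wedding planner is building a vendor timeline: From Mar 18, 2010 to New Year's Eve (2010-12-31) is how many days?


Start: March 18, 2010
End: December 31, 2010
Days left in March: 13
April: 30
May: 31
June: 30
July: 31
... plus remaining months
Sum of remaining months: 275
Total: 13 + 275 = 288

288


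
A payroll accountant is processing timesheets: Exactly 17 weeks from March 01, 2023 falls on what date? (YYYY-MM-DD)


Start: 2023-03-01
Weeks to add: 17
Convert to days: 17 x 7 = 119 days
Add 119 days to 2023-03-01
Result: 2023-06-28

2023-06-28


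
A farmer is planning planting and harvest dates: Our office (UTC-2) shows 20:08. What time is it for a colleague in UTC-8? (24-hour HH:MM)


Local time: 20:08 at UTC-2 (offset -2h)
Target zone: UTC-8 (offset -8h)
Difference: -8 - (-2) = -6 hours
Calculation: 20 + (-6) = 14
Result: 14:08

14:08


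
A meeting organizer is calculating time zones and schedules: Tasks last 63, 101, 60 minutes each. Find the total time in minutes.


Durations: 63, 101, 60
Running sum: 63
+ 101 = 164
+ 60 = 224
Total duration: 224 minutes
That is 3 hours and 44 minutes

224


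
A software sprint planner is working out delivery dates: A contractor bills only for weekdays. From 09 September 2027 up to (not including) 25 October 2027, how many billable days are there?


Start: 2027-09-09 (Thursday)
End (exclusive): 2027-10-25 (Monday)
Total calendar days: 46
Full weeks: 46 // 7 = 6 -> 30 weekdays
Remaining 4 days starting on Thursday:
  Thu(w), Fri(w), Sat(-), Sun(-) -> 2 weekdays
Total business days: 30 + 2 = 32

32


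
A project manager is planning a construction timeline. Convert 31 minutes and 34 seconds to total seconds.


Minutes: 31
Extra seconds: 34
Seconds per minute: 60
Minutes to seconds: 31 x 60 = 1860
Total: 1860 + 34 = 1894

1894


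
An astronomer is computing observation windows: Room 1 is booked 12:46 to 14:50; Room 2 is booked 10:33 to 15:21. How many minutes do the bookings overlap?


Interval A: [766, 890] minutes from midnight
Interval B: [633, 921] minutes from midnight
Overlap start = max(766, 633) = 766
Overlap end = min(890, 921) = 890
Overlap = 890 - 766 = 124 minutes

124


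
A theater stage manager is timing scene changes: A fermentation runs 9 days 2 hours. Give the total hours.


Days: 9
Extra hours: 2
Hours per day: 24
Days to hours: 9 x 24 = 216
Total: 216 + 2 = 218

218


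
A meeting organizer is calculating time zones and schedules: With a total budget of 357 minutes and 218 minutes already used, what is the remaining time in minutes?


Total budget: 357 minutes
Time used: 218 minutes
Remaining: 357 - 218 = 139 minutes
Percent used: 61.1%
Percent remaining: 38.9%

139


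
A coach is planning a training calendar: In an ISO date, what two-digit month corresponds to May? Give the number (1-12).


Calendar month order:
4. April
5. May <--
6. June
May is month number 5

5


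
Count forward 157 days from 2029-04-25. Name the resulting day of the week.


Start: 2029-04-25 (Wednesday)
Step 1 - find target date: add 157 days
  2029-04-25 + 157 days = 2029-09-29
Step 2 - day of week:
  157 mod 7 = 3
  Wednesday + 3 days -> Saturday
Result: Saturday (2029-09-29)

Saturday


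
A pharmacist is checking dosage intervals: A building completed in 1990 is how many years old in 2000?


Birth year: 1990
Current year: 2000
Age = current year - birth year
Age = 2000 - 1990 = 10

10


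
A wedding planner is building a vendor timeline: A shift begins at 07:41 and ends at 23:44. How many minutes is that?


Start time: 07:41 = 461 minutes from midnight
End time: 23:44 = 1424 minutes from midnight
Difference: 1424 - 461 = 963 minutes
That is 16 hours and 3 minutes

963


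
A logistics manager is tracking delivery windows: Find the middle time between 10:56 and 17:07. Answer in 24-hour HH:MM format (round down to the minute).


Start time: 10:56 = 656 minutes from midnight
End time: 17:07 = 1027 minutes from midnight
Sum: 656 + 1027 = 1683
Midpoint: 1683 / 2 = 841 minutes
Convert: 841 / 60 = 14 hours, 1 minutes
Result: 14:01

14:01


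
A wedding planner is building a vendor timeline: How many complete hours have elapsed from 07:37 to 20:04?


Start: 07:37
End: 20:04
Hour difference: 20 - 7 = 13 hours
Minute difference: 4 - 37 = -33 minutes
Total minutes: 747
Complete hours: 747 / 60 = 12 (remainder 27)

12


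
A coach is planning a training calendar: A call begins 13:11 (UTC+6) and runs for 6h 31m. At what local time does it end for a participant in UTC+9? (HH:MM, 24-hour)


Start: 13:11 in UTC+6
Step 1 - add duration:
  minutes: 11 + 31 = 42
  hours: 13 + 6 + 0 = 19
  end in UTC+6: 19:42
Step 2 - convert UTC+6 -> UTC+9:
  offset difference: 9 - (6) = 3 hours
  19 + (3) = 22 -> mod 24 = 22
Result: 22:42 in UTC+9

22:42


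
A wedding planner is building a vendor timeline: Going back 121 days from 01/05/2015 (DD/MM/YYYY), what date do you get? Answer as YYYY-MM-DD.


Start: 2015-05-01
Subtracting 121 days
Days already passed in May: 1
After going back through May: 120 more days to subtract
April 2015: 30 days, 90 remaining
March 2015: 31 days, 59 remaining
February 2015: 28 days, 31 remaining
January 2015 has 31 days, need 31
Result: 2014-12-31

2014-12-31


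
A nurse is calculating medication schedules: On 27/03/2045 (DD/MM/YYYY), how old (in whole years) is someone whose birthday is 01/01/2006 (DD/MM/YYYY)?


Birth: 2006-01-01
Reference: 2045-03-27
Year difference: 2045 - 2006 = 39
Has birthday (01-01) occurred by 03-27? Yes
Age in full years: 39

39


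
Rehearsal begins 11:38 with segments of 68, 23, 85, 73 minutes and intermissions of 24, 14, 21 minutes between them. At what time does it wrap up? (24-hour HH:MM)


Start: 11:38 = 698 min from midnight
  after task 1 (68 min): 12:46
  after break (24 min): 13:10
  after task 2 (23 min): 13:33
  after break (14 min): 13:47
  after task 3 (85 min): 15:12
  after break (21 min): 15:33
  after task 4 (73 min): 16:46
Total elapsed: 308 minutes
End time: 16:46

16:46


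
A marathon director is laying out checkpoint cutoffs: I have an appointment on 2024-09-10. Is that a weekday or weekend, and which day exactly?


Date: 2024-09-10
January 1, 2024 is a Monday
Day of year: 254
Offset from Jan 1: 253 days
253 mod 7 = 1
Result: Tuesday

Tuesday


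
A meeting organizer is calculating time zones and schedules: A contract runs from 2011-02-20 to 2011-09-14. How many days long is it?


Start date: 2011-02-20
End date: 2011-09-14
Feb 2011: +9 days
Mar 2011: +31 days
Apr 2011: +30 days
... (5 more months)
Total: 206 days

206


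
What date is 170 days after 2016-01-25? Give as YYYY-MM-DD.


Start: 2016-01-25
Adding 170 days
Days remaining in January: 6
After January: 164 days still to add
February 2016: 29 days, 135 remaining
March 2016: 31 days, 104 remaining
April 2016: 30 days, 74 remaining
May 2016: 31 days, 43 remaining
Result: 2016-07-13

2016-07-13


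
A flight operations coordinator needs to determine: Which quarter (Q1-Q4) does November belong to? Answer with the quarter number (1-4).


Month: November (month 11)
Q1: January-March (months 1-3)
Q2: April-June (months 4-6)
Q3: July-September (months 7-9)
Q4: October-December (months 10-12)
Month 11 falls in Q4

4


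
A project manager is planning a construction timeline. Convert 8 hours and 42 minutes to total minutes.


Hours: 8
Extra minutes: 42
Minutes per hour: 60
Hours to minutes: 8 x 60 = 480
Total: 480 + 42 = 522

522


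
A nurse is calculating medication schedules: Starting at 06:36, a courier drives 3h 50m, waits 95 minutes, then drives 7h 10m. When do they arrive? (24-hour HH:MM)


Depart: 06:36
Leg 1: +230 min -> 10:26
Layover: +95 min -> 12:01
Leg 2: +430 min -> 19:11
Total travel: 755 minutes = 12h 35m
Arrival: 19:11

19:11


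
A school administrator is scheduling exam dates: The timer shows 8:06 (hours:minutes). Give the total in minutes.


Hours: 8
Minutes: 6
Convert hours to minutes: 8 x 60 = 480
Add remaining minutes: 480 + 6 = 486

486


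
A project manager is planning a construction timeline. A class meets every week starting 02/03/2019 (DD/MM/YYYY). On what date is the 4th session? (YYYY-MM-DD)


First occurrence: 2019-03-02 (occurrence 1)
Each occurrence is 7 days after the previous.
Occurrence 4 is 3 weeks after the first.
3 weeks = 21 days
2019-03-02 + 21 days = 2019-03-23

2019-03-23


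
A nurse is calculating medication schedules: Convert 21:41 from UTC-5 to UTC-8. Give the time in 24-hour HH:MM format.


Local time: 21:41 at UTC-5 (offset -5h)
Target zone: UTC-8 (offset -8h)
Difference: -8 - (-5) = -3 hours
Calculation: 21 + (-3) = 18
Result: 18:41

18:41


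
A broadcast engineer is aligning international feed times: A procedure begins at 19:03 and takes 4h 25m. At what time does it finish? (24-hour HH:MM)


Start time: 19:03
Adding: 4 hours 25 minutes
Minutes: 3 + 25 = 28
Hours: 19 + 4 + 0 = 23
Result: 23:28

23:28


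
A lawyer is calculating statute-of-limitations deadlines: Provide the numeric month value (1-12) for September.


Calendar month order:
8. August
9. September <--
10. October
September is month number 9

9


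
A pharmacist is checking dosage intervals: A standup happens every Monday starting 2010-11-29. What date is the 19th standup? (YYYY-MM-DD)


First occurrence: 2010-11-29 (occurrence 1)
Each occurrence is 7 days after the previous.
Occurrence 19 is 18 weeks after the first.
18 weeks = 126 days
2010-11-29 + 126 days = 2011-04-04

2011-04-04


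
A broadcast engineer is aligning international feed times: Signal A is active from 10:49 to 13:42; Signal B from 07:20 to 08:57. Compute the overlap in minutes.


Interval A: [649, 822] minutes from midnight
Interval B: [440, 537] minutes from midnight
Overlap start = max(649, 440) = 649
Overlap end = min(822, 537) = 537
End <= start, so the intervals do not overlap: 0 minutes

0


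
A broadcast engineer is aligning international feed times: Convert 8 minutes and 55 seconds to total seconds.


Minutes: 8
Extra seconds: 55
Seconds per minute: 60
Minutes to seconds: 8 x 60 = 480
Total: 480 + 55 = 535

535


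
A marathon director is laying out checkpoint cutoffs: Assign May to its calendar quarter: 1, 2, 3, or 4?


Month: May (month 5)
Q1: January-March (months 1-3)
Q2: April-June (months 4-6)
Q3: July-September (months 7-9)
Q4: October-December (months 10-12)
Month 5 falls in Q2

2


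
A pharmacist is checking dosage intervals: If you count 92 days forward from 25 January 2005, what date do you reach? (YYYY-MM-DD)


Start: 2005-01-25
Adding 92 days
Days remaining in January: 6
After January: 86 days still to add
February 2005: 28 days, 58 remaining
March 2005: 31 days, 27 remaining
April 2005 has 30 days, need 27
Result: 2005-04-27

2005-04-27


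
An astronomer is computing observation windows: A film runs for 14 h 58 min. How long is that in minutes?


Hours: 14
Minutes: 58
Convert hours to minutes: 14 x 60 = 840
Add remaining minutes: 840 + 58 = 898

898


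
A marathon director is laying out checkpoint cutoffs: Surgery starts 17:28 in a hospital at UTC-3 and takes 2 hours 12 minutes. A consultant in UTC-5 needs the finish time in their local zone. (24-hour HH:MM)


Start: 17:28 in UTC-3
Step 1 - add duration:
  minutes: 28 + 12 = 40
  hours: 17 + 2 + 0 = 19
  end in UTC-3: 19:40
Step 2 - convert UTC-3 -> UTC-5:
  offset difference: -5 - (-3) = -2 hours
  19 + (-2) = 17 -> mod 24 = 17
Result: 17:40 in UTC-5

17:40


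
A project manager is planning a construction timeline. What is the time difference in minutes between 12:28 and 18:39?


Start time: 12:28 = 748 minutes from midnight
End time: 18:39 = 1119 minutes from midnight
Difference: 1119 - 748 = 371 minutes
That is 6 hours and 11 minutes

371


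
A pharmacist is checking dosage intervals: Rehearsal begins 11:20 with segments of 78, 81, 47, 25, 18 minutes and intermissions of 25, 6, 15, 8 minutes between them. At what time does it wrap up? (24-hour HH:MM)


Start: 11:20 = 680 min from midnight
  after task 1 (78 min): 12:38
  after break (25 min): 13:03
  after task 2 (81 min): 14:24
  after break (6 min): 14:30
  after task 3 (47 min): 15:17
  after break (15 min): 15:32
  after task 4 (25 min): 15:57
  after break (8 min): 16:05
  after task 5 (18 min): 16:23
Total elapsed: 303 minutes
End time: 16:23

16:23


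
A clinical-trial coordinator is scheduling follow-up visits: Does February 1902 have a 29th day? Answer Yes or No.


Year: 1902
Divisible by 4? 1902 / 4 = 475.5 -> No
Not divisible by 4, so NOT a leap year

No


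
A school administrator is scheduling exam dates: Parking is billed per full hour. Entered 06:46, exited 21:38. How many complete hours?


Start: 06:46
End: 21:38
Hour difference: 21 - 6 = 15 hours
Minute difference: 38 - 46 = -8 minutes
Total minutes: 892
Complete hours: 892 / 60 = 14 (remainder 52)

14


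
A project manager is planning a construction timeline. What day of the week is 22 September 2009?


Date: 2009-09-22
January 1, 2009 is a Thursday
Day of year: 265
Offset from Jan 1: 264 days
264 mod 7 = 5
Result: Tuesday

Tuesday


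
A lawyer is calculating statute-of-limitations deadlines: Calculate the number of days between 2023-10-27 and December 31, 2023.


Start: October 27, 2023
End: December 31, 2023
Days left in October: 4
November: 30
December: 31
Sum of remaining months: 61
Total: 4 + 61 = 65

65


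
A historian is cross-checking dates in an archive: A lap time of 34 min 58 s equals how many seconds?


Minutes: 34
Seconds: 58
Convert minutes to seconds: 34 x 60 = 2040
Add remaining seconds: 2040 + 58 = 2098

2098


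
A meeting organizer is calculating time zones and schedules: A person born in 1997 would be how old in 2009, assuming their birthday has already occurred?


Birth year: 1997
Current year: 2009
Age = current year - birth year
Age = 2009 - 1997 = 12

12


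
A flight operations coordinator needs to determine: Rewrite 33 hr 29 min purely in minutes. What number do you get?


Hours: 33
Extra minutes: 29
Minutes per hour: 60
Hours to minutes: 33 x 60 = 1980
Total: 1980 + 29 = 2009

2009


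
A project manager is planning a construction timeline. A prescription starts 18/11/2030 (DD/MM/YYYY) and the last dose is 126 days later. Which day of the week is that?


Start: 2030-11-18 (Monday)
Step 1 - find target date: add 126 days
  2030-11-18 + 126 days = 2031-03-24
Step 2 - day of week:
  126 mod 7 = 0
  Monday + 0 days -> Monday
Result: Monday (2031-03-24)

Monday


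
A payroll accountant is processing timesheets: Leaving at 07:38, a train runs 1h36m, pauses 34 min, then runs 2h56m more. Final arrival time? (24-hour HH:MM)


Depart: 07:38
Leg 1: +96 min -> 09:14
Layover: +34 min -> 09:48
Leg 2: +176 min -> 12:44
Total travel: 306 minutes = 5h 6m
Arrival: 12:44

12:44


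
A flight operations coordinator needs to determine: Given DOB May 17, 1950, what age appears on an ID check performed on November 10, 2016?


Birth: 1950-05-17
Reference: 2016-11-10
Year difference: 2016 - 1950 = 66
Has birthday (05-17) occurred by 11-10? Yes
Age in full years: 66

66


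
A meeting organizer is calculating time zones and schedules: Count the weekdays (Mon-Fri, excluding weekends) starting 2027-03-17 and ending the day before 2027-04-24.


Start: 2027-03-17 (Wednesday)
End (exclusive): 2027-04-24 (Saturday)
Total calendar days: 38
Full weeks: 38 // 7 = 5 -> 25 weekdays
Remaining 3 days starting on Wednesday:
  Wed(w), Thu(w), Fri(w) -> 3 weekdays
Total business days: 25 + 3 = 28

28


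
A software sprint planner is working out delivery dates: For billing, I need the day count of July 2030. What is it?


Month: July
Year: 2030
July is a 31-day month
Total: 31 days

31


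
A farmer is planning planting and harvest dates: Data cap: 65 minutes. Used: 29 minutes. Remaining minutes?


Total budget: 65 minutes
Time used: 29 minutes
Remaining: 65 - 29 = 36 minutes
Percent used: 44.6%
Percent remaining: 55.4%

36


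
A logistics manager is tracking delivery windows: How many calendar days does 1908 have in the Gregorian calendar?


Year: 1908
Check leap year rules:
Divisible by 4? Yes
Divisible by 100? No
1908 is a leap year
Days: 366

366


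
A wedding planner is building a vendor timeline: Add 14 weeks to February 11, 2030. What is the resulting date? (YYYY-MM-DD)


Start: 2030-02-11
Weeks to add: 14
Convert to days: 14 x 7 = 98 days
Add 98 days to 2030-02-11
Result: 2030-05-20

2030-05-20


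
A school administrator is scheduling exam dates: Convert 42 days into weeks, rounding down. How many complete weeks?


Total days: 42
Days per week: 7
Division: 42 / 7 = 6 remainder 0
Complete weeks: 6
Remaining days: 0

6


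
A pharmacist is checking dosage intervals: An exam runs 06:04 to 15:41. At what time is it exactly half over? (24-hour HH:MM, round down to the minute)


Start time: 06:04 = 364 minutes from midnight
End time: 15:41 = 941 minutes from midnight
Sum: 364 + 941 = 1305
Midpoint: 1305 / 2 = 652 minutes
Convert: 652 / 60 = 10 hours, 52 minutes
Result: 10:52

10:52


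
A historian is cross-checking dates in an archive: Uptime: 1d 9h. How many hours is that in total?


Days: 1
Extra hours: 9
Hours per day: 24
Days to hours: 1 x 24 = 24
Total: 24 + 9 = 33

33


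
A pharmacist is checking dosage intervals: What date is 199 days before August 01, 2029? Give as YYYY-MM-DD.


Start: 2029-08-01
Subtracting 199 days
Days already passed in August: 1
After going back through August: 198 more days to subtract
July 2029: 31 days, 167 remaining
June 2029: 30 days, 137 remaining
May 2029: 31 days, 106 remaining
April 2029: 30 days, 76 remaining
Result: 2029-01-14

2029-01-14


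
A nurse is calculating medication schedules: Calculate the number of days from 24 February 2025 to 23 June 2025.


Start date: 2025-02-24
End date: 2025-06-23
Feb 2025: +5 days
Mar 2025: +31 days
Apr 2025: +30 days
May 2025: +31 days
Jun 2025: +22 days
Total: 119 days

119


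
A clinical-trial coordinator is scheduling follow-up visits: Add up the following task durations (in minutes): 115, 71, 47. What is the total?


Durations: 115, 71, 47
Running sum: 115
+ 71 = 186
+ 47 = 233
Total duration: 233 minutes
That is 3 hours and 53 minutes

233


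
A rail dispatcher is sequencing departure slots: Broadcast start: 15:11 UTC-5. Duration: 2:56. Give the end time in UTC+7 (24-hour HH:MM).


Start: 15:11 in UTC-5
Step 1 - add duration:
  minutes: 11 + 56 = 67 (carry 1h)
  hours: 15 + 2 + 1 = 18
  end in UTC-5: 18:07
Step 2 - convert UTC-5 -> UTC+7:
  offset difference: 7 - (-5) = 12 hours
  18 + (12) = 30 -> mod 24 = 6
Result: 06:07 in UTC+7

06:07


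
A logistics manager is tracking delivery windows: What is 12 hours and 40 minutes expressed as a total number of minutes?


Hours: 12
Minutes: 40
Convert hours to minutes: 12 x 60 = 720
Add remaining minutes: 720 + 40 = 760

760


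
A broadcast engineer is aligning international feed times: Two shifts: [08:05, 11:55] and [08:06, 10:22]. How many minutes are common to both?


Interval A: [485, 715] minutes from midnight
Interval B: [486, 622] minutes from midnight
Overlap start = max(485, 486) = 486
Overlap end = min(715, 622) = 622
Overlap = 622 - 486 = 136 minutes

136


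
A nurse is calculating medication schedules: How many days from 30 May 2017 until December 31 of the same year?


Start: May 30, 2017
End: December 31, 2017
Days left in May: 1
June: 30
July: 31
August: 31
September: 30
... plus remaining months
Sum of remaining months: 214
Total: 1 + 214 = 215

215


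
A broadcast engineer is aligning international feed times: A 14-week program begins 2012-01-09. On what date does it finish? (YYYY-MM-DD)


Start: 2012-01-09
Weeks to add: 14
Convert to days: 14 x 7 = 98 days
Add 98 days to 2012-01-09
Result: 2012-04-16

2012-04-16


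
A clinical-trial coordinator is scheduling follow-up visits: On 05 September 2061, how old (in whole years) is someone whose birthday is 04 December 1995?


Birth: 1995-12-04
Reference: 2061-09-05
Year difference: 2061 - 1995 = 66
Has birthday (12-04) occurred by 09-05? No
Birthday not yet reached this year -> subtract 1
Age in full years: 65

65


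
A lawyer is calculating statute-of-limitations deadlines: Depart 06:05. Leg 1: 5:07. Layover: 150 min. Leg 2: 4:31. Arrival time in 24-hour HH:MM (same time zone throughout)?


Depart: 06:05
Leg 1: +307 min -> 11:12
Layover: +150 min -> 13:42
Leg 2: +271 min -> 18:13
Total travel: 728 minutes = 12h 8m
Arrival: 18:13

18:13


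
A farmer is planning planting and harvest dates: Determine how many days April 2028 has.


Month: April
Year: 2028
April is a 30-day month
Total: 30 days

30


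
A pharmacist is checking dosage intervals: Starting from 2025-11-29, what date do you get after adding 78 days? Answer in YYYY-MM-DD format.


Start: 2025-11-29
Adding 78 days
Days remaining in November: 1
After November: 77 days still to add
December 2025: 31 days, 46 remaining
January 2026: 31 days, 15 remaining
February 2026 has 28 days, need 15
Result: 2026-02-15

2026-02-15


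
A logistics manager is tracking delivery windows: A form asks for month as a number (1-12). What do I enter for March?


Calendar month order:
2. February
3. March <--
4. April
March is month number 3

3


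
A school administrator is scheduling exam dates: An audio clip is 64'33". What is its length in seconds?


Minutes: 64
Seconds: 33
Convert minutes to seconds: 64 x 60 = 3840
Add remaining seconds: 3840 + 33 = 3873

3873


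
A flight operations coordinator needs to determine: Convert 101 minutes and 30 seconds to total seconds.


Minutes: 101
Extra seconds: 30
Seconds per minute: 60
Minutes to seconds: 101 x 60 = 6060
Total: 6060 + 30 = 6090

6090


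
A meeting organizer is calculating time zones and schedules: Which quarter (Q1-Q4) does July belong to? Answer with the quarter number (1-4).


Month: July (month 7)
Q1: January-March (months 1-3)
Q2: April-June (months 4-6)
Q3: July-September (months 7-9)
Q4: October-December (months 10-12)
Month 7 falls in Q3

3


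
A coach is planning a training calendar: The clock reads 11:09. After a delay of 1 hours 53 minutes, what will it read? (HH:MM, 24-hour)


Start time: 11:09
Adding: 1 hours 53 minutes
Minutes: 9 + 53 = 62
Minute overflow: 62 >= 60, so carry 1 hour, minutes = 2
Hours: 11 + 1 + 1 = 13
Result: 13:02

13:02


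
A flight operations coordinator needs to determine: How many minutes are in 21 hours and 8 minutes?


Hours: 21
Extra minutes: 8
Minutes per hour: 60
Hours to minutes: 21 x 60 = 1260
Total: 1260 + 8 = 1268

1268


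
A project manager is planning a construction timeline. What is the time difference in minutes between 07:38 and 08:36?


Start time: 07:38 = 458 minutes from midnight
End time: 08:36 = 516 minutes from midnight
Difference: 516 - 458 = 58 minutes
That is 0 hours and 58 minutes

58


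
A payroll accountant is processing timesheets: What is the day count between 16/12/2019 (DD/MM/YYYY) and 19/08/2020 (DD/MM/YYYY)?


Start date: 2019-12-16
End date: 2020-08-19
Dec 2019: +16 days
Jan 2020: +31 days
Feb 2020: +29 days
... (6 more months)
Total: 247 days

247


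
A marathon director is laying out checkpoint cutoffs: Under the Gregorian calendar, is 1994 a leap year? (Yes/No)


Year: 1994
Divisible by 4? 1994 / 4 = 498.5 -> No
Not divisible by 4, so NOT a leap year

No


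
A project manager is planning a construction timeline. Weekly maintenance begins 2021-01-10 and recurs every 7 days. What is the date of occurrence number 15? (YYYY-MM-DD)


First occurrence: 2021-01-10 (occurrence 1)
Each occurrence is 7 days after the previous.
Occurrence 15 is 14 weeks after the first.
14 weeks = 98 days
2021-01-10 + 98 days = 2021-04-18

2021-04-18


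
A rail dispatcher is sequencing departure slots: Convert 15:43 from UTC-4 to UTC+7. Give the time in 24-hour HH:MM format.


Local time: 15:43 at UTC-4 (offset -4h)
Target zone: UTC+7 (offset 7h)
Difference: 7 - (-4) = 11 hours
Calculation: 15 + (11) = 26
Wraparound: (26) mod 24 = 2
Result: 02:43

02:43


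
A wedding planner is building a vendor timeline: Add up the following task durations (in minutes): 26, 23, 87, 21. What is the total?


Durations: 26, 23, 87, 21
Running sum: 26
+ 23 = 49
+ 87 = 136
+ 21 = 157
Total duration: 157 minutes
That is 2 hours and 37 minutes

157


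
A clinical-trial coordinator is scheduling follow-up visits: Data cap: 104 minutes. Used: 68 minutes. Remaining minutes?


Total budget: 104 minutes
Time used: 68 minutes
Remaining: 104 - 68 = 36 minutes
Percent used: 65.4%
Percent remaining: 34.6%

36


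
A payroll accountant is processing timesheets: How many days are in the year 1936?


Year: 1936
Check leap year rules:
Divisible by 4? Yes
Divisible by 100? No
1936 is a leap year
Days: 366

366


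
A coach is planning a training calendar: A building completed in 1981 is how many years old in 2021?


Birth year: 1981
Current year: 2021
Age = current year - birth year
Age = 2021 - 1981 = 40

40


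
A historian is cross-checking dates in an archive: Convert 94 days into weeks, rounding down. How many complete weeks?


Total days: 94
Days per week: 7
Division: 94 / 7 = 13 remainder 3
Complete weeks: 13
Remaining days: 3

13


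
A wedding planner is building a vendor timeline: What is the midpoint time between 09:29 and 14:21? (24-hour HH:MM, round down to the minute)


Start time: 09:29 = 569 minutes from midnight
End time: 14:21 = 861 minutes from midnight
Sum: 569 + 861 = 1430
Midpoint: 1430 / 2 = 715 minutes
Convert: 715 / 60 = 11 hours, 55 minutes
Result: 11:55

11:55


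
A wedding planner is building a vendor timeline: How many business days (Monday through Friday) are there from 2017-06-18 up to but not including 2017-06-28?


Start: 2017-06-18 (Sunday)
End (exclusive): 2017-06-28 (Wednesday)
Total calendar days: 10
Full weeks: 10 // 7 = 1 -> 5 weekdays
Remaining 3 days starting on Sunday:
  Sun(-), Mon(w), Tue(w) -> 2 weekdays
Total business days: 5 + 2 = 7

7


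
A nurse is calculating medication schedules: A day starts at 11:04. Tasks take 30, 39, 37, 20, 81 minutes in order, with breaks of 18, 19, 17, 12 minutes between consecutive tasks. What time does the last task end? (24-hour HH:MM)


Start: 11:04 = 664 min from midnight
  after task 1 (30 min): 11:34
  after break (18 min): 11:52
  after task 2 (39 min): 12:31
  after break (19 min): 12:50
  after task 3 (37 min): 13:27
  after break (17 min): 13:44
  after task 4 (20 min): 14:04
  after break (12 min): 14:16
  after task 5 (81 min): 15:37
Total elapsed: 273 minutes
End time: 15:37

15:37
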